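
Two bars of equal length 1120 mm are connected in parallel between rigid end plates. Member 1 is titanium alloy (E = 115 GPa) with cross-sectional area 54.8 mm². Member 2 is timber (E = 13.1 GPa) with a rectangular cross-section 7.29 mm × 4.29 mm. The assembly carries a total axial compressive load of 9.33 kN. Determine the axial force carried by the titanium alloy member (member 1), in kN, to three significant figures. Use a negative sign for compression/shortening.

-8.76 kN

A_2 = 31.27 mm².
Equal strain + equilibrium ⇒ each member carries load in proportion to AE: A₁E₁ = 6302000 N, A₂E₂ = 409700 N, ΣAE = 6712000 N.
F₁ = P·A₁E₁/ΣAE = -9330·6302000/6712000 = -8760 N.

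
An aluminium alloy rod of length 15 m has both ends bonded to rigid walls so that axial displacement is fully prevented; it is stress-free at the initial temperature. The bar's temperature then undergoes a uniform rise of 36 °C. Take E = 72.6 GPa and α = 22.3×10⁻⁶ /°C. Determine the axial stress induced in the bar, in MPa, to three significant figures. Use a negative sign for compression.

-58.3 MPa

Free thermal expansion αLΔT = 22.3e-6 · 15000 · 36 = 12.04 mm.
The walls impose strain ε = −(12.04)/15000 = -8.0280e-04; σ = Eε = 72600 · -8.0280e-04 = -58.28 MPa.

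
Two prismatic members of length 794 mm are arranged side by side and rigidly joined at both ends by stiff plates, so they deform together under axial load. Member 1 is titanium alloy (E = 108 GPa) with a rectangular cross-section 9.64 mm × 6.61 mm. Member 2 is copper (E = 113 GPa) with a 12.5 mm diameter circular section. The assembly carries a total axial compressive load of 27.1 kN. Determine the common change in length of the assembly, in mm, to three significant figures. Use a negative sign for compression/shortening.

-1.04 mm

A_1 = 63.72 mm².
A_2 = 122.7 mm².
Equal strain + equilibrium ⇒ each member carries load in proportion to AE: A₁E₁ = 6882000 N, A₂E₂ = 13870000 N, ΣAE = 20750000 N.
δ = PL/ΣAE = -27100·794/20750000 = -1.037 mm.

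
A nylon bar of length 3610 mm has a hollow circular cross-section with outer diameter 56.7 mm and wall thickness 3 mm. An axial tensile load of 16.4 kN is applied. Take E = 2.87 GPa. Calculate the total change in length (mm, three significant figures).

A = 506.1 mm².
δ_mech = NL/(AE) = 16400·3610/(506.1·2870) = 40.76 mm.

40.8 mm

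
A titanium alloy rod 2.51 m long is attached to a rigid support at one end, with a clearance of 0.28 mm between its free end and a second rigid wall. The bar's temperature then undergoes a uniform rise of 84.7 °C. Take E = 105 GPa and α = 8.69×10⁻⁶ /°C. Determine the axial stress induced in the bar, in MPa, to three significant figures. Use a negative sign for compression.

-65.6 MPa

Free thermal expansion αLΔT = 8.69e-6 · 2510 · 84.7 = 1.847 mm.
The walls engage after the gap closes; constrained expansion = 1.847 − 0.28 = 1.567 mm.
The walls impose strain ε = −(1.567)/2510 = -6.2449e-04; σ = Eε = 105000 · -6.2449e-04 = -65.57 MPa.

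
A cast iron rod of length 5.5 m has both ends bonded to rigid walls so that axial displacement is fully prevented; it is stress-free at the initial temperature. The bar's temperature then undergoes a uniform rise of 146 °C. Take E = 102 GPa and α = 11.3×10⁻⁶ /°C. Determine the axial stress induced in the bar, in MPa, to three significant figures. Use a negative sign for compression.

Free thermal expansion αLΔT = 11.3e-6 · 5500 · 146 = 9.074 mm.
The walls impose strain ε = −(9.074)/5500 = -1.6498e-03; σ = Eε = 102000 · -1.6498e-03 = -168.3 MPa.

-168 MPa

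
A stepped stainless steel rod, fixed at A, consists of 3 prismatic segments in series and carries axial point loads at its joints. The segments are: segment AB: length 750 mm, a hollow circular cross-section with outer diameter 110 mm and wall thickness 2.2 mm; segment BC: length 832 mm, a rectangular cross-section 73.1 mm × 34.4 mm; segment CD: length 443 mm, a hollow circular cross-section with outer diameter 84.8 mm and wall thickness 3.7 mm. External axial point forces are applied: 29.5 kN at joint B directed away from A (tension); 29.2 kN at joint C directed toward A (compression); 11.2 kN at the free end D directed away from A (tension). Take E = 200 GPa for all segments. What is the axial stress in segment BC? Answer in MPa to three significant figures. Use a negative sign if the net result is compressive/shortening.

Internal axial forces (sectioning from the free end, tension +): N_CD = 11.2 kN, N_BC = -18 kN, N_AB = 11.5 kN.
A_BC = 2515 mm².
σ_BC = N_BC/A_BC = -18000/2515 = -7.158 MPa.

-7.16 MPa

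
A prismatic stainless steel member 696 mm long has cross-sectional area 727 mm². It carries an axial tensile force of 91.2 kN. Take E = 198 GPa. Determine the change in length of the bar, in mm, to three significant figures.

δ_mech = NL/(AE) = 91200·696/(727·198000) = 0.441 mm.

0.441 mm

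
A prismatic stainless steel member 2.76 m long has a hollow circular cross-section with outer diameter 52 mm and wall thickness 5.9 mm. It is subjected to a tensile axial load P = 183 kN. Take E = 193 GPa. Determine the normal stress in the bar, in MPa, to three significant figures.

214 MPa

A = 854.5 mm².
σ = N/A = 183000/854.5 = 214.2 MPa.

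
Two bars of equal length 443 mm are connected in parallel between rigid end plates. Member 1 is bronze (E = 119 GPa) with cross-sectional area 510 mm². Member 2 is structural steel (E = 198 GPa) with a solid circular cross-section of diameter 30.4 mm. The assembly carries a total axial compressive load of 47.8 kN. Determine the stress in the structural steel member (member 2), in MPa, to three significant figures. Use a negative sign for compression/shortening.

A_2 = 725.8 mm².
Equal strain + equilibrium ⇒ each member carries load in proportion to AE: A₁E₁ = 60690000 N, A₂E₂ = 143700000 N, ΣAE = 204400000 N.
σ₂ = P·E₂/ΣAE = -47800·198000/204400000 = -46.3 MPa.

-46.3 MPa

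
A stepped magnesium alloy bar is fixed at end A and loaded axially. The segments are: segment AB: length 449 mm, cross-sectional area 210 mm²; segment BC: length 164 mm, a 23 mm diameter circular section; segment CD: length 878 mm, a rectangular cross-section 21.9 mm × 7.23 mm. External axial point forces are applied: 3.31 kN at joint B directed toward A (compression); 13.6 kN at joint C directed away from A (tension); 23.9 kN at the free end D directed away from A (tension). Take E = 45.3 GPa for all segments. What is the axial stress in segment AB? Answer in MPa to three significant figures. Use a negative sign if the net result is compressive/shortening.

Internal axial forces (sectioning from the free end, tension +): N_CD = 23.9 kN, N_BC = 37.5 kN, N_AB = 34.19 kN.
σ_AB = N_AB/A_AB = 34190/210 = 162.8 MPa.

163 MPa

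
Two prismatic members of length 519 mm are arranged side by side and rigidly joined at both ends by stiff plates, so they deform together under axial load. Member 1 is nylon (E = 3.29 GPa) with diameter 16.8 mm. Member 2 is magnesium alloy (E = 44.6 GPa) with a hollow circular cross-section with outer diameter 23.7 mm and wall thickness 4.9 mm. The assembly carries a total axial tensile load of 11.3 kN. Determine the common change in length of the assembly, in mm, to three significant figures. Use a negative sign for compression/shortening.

0.430 mm

A_1 = 221.7 mm².
A_2 = 289.4 mm².
Equal strain + equilibrium ⇒ each member carries load in proportion to AE: A₁E₁ = 729300 N, A₂E₂ = 12910000 N, ΣAE = 13640000 N.
δ = PL/ΣAE = 11300·519/13640000 = 0.4301 mm.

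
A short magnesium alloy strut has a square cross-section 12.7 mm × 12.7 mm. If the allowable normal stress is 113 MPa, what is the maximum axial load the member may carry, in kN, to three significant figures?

A = 161.3 mm².
P_max = σ_allow · A = 113 · 161.3 = 18230 N = 18.23 kN.

18.2 kN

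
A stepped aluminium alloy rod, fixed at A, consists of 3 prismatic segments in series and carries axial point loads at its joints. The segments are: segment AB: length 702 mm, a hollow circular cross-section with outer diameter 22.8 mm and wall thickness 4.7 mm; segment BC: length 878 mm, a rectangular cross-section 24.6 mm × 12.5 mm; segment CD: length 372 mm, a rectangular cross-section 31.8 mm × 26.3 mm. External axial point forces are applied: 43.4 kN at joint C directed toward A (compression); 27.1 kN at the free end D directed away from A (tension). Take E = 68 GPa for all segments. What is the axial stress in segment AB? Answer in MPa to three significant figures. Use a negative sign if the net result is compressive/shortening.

Internal axial forces (sectioning from the free end, tension +): N_CD = 27.1 kN, N_BC = -16.3 kN, N_AB = -16.3 kN.
A_AB = 267.3 mm².
σ_AB = N_AB/A_AB = -16300/267.3 = -60.99 MPa.

-61.0 MPa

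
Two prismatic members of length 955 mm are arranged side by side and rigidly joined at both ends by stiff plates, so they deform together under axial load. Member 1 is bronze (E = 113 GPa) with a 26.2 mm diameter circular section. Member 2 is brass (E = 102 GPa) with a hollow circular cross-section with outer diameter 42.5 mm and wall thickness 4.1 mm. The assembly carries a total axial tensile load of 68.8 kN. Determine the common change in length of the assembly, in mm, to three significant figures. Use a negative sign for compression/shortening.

A_1 = 539.1 mm².
A_2 = 494.6 mm².
Equal strain + equilibrium ⇒ each member carries load in proportion to AE: A₁E₁ = 60920000 N, A₂E₂ = 50450000 N, ΣAE = 111400000 N.
δ = PL/ΣAE = 68800·955/111400000 = 0.59 mm.

0.590 mm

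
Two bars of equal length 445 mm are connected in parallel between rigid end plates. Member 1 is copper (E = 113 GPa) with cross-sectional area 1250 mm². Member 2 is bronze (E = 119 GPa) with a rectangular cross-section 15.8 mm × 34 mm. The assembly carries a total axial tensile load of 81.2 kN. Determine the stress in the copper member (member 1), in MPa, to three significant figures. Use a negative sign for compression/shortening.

44.7 MPa

A_2 = 537.2 mm².
Equal strain + equilibrium ⇒ each member carries load in proportion to AE: A₁E₁ = 141200000 N, A₂E₂ = 63930000 N, ΣAE = 205200000 N.
σ₁ = P·E₁/ΣAE = 81200·113000/205200000 = 44.72 MPa.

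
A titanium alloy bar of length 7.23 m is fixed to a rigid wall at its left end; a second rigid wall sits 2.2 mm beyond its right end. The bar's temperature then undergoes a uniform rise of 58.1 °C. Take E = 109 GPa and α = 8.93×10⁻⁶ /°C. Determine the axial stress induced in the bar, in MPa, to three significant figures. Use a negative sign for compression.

Free thermal expansion αLΔT = 8.93e-6 · 7230 · 58.1 = 3.751 mm.
The walls engage after the gap closes; constrained expansion = 3.751 − 2.2 = 1.551 mm.
The walls impose strain ε = −(1.551)/7230 = -2.1455e-04; σ = Eε = 109000 · -2.1455e-04 = -23.39 MPa.

-23.4 MPa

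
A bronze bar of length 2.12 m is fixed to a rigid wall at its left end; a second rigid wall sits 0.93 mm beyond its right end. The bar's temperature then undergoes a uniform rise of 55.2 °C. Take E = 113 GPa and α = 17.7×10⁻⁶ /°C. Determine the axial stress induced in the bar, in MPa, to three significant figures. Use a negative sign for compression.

Free thermal expansion αLΔT = 17.7e-6 · 2120 · 55.2 = 2.071 mm.
The walls engage after the gap closes; constrained expansion = 2.071 − 0.93 = 1.141 mm.
The walls impose strain ε = −(1.141)/2120 = -5.3836e-04; σ = Eε = 113000 · -5.3836e-04 = -60.83 MPa.

-60.8 MPa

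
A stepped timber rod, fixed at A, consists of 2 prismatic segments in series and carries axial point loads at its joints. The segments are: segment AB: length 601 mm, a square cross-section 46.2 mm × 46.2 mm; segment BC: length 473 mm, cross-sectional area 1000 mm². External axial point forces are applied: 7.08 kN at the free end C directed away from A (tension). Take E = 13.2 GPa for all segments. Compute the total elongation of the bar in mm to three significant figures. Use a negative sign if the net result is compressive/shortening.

Internal axial forces (sectioning from the free end, tension +): N_BC = 7.08 kN, N_AB = 7.08 kN.
A_AB = 2134 mm².
δ_AB = 7080·601/(2134·13200) = 0.151 mm
δ_BC = 7080·473/(1000·13200) = 0.2537 mm
δ = Σδ_i = 0.4047 mm.

0.405 mm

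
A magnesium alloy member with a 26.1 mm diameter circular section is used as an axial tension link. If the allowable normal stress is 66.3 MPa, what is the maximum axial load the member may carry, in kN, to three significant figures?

A = 535 mm².
P_max = σ_allow · A = 66.3 · 535 = 35470 N = 35.47 kN.

35.5 kN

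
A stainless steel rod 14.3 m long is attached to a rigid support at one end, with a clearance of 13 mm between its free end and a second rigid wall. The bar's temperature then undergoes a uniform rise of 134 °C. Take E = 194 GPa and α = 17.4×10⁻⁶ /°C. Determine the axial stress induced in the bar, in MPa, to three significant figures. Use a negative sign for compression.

-276 MPa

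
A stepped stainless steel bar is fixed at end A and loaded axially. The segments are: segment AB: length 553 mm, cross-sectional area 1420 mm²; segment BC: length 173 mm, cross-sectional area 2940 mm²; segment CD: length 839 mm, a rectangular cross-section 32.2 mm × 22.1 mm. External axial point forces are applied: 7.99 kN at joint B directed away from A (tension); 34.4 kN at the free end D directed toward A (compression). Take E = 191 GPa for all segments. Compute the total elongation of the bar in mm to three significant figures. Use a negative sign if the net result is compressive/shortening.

Internal axial forces (sectioning from the free end, tension +): N_CD = -34.4 kN, N_BC = -34.4 kN, N_AB = -26.41 kN.
A_CD = 711.6 mm².
δ_AB = -26410·553/(1420·191000) = -0.05385 mm
δ_BC = -34400·173/(2940·191000) = -0.0106 mm
δ_CD = -34400·839/(711.6·191000) = -0.2123 mm
δ = Σδ_i = -0.2768 mm.

-0.277 mm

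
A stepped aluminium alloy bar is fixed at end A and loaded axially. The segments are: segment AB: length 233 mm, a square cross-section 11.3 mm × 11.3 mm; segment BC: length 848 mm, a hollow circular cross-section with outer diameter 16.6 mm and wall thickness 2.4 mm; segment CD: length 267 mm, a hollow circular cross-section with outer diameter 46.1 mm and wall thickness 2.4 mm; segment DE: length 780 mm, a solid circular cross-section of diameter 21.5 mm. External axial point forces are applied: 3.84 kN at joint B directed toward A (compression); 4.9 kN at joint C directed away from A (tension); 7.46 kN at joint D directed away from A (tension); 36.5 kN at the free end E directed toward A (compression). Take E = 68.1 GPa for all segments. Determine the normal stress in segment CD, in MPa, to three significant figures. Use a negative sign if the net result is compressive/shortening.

Internal axial forces (sectioning from the free end, tension +): N_DE = -36.5 kN, N_CD = -29.04 kN, N_BC = -24.14 kN, N_AB = -27.98 kN.
A_CD = 329.5 mm².
σ_CD = N_CD/A_CD = -29040/329.5 = -88.14 MPa.

-88.1 MPa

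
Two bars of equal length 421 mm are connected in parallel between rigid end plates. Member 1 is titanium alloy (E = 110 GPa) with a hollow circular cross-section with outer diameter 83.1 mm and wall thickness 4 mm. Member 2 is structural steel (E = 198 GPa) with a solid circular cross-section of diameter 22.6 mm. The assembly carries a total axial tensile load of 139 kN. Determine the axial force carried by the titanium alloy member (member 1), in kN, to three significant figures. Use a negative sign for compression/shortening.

80.5 kN

A_1 = 994 mm².
A_2 = 401.1 mm².
Equal strain + equilibrium ⇒ each member carries load in proportion to AE: A₁E₁ = 109300000 N, A₂E₂ = 79430000 N, ΣAE = 188800000 N.
F₁ = P·A₁E₁/ΣAE = 139000·109300000/188800000 = 80510 N.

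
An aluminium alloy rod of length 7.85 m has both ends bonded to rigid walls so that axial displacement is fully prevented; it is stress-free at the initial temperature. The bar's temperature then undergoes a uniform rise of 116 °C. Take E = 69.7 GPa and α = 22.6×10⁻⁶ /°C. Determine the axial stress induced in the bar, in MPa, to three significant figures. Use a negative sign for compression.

-183 MPa

Free thermal expansion αLΔT = 22.6e-6 · 7850 · 116 = 20.58 mm.
The walls impose strain ε = −(20.58)/7850 = -2.6216e-03; σ = Eε = 69700 · -2.6216e-03 = -182.7 MPa.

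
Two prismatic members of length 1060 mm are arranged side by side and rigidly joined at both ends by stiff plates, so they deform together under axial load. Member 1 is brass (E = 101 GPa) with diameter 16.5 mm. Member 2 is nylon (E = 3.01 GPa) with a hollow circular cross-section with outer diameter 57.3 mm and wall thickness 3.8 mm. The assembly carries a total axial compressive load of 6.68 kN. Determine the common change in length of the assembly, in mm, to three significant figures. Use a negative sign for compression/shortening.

-0.301 mm

A_1 = 213.8 mm².
A_2 = 638.7 mm².
Equal strain + equilibrium ⇒ each member carries load in proportion to AE: A₁E₁ = 21600000 N, A₂E₂ = 1922000 N, ΣAE = 23520000 N.
δ = PL/ΣAE = -6680·1060/23520000 = -0.3011 mm.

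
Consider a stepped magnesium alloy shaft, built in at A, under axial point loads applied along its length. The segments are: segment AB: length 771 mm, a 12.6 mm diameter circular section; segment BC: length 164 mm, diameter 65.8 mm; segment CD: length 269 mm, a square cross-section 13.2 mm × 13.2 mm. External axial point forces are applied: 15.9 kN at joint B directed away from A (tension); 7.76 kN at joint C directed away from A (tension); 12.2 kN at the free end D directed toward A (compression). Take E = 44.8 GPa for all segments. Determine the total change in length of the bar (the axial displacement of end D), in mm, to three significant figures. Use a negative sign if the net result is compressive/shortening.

Internal axial forces (sectioning from the free end, tension +): N_CD = -12.2 kN, N_BC = -4.44 kN, N_AB = 11.46 kN.
A_AB = 124.7 mm².
A_BC = 3400 mm².
A_CD = 174.2 mm².
δ_AB = 11460·771/(124.7·44800) = 1.582 mm
δ_BC = -4440·164/(3400·44800) = -0.00478 mm
δ_CD = -12200·269/(174.2·44800) = -0.4204 mm
δ = Σδ_i = 1.157 mm.

1.16 mm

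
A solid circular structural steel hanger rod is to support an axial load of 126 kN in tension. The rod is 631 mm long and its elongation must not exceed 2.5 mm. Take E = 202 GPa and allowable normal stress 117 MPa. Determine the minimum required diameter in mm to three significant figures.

Required area A ≥ P/σ_allow = 126000/117 = 1077 mm².
For a solid circular section, d ≥ √(4A/π) = 37.03 mm.
Elongation limit: A ≥ PL/(Eδ_allow) = 126000·631/(202000·2.5) = 157.4 mm² ⇒ d ≥ 14.16 mm.
The stress limit governs.

37.0 mm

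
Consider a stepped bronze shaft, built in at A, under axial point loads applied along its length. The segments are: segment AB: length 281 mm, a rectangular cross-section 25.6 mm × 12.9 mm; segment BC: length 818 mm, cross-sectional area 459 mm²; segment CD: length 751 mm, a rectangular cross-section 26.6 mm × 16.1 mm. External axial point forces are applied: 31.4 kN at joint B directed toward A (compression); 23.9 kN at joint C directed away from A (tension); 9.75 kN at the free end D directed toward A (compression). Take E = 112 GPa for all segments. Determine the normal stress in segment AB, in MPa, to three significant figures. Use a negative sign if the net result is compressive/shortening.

Internal axial forces (sectioning from the free end, tension +): N_CD = -9.75 kN, N_BC = 14.15 kN, N_AB = -17.25 kN.
A_AB = 330.2 mm².
σ_AB = N_AB/A_AB = -17250/330.2 = -52.23 MPa.

-52.2 MPa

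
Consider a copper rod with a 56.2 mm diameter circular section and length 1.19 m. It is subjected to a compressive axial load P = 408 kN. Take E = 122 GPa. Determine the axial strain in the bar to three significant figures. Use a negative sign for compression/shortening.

-0.00135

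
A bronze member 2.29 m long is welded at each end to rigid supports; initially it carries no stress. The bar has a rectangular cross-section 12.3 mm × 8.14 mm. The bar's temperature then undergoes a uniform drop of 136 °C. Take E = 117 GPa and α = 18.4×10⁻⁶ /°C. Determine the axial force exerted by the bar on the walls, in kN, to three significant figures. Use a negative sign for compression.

Free thermal expansion αLΔT = 18.4e-6 · 2290 · -136 = -5.73 mm.
The walls impose strain ε = −(-5.73)/2290 = 2.5024e-03; σ = Eε = 117000 · 2.5024e-03 = 292.8 MPa.
Wall reaction R = σ·A = 292.8·100.1 = 29310 N = 29.31 kN.

29.3 kN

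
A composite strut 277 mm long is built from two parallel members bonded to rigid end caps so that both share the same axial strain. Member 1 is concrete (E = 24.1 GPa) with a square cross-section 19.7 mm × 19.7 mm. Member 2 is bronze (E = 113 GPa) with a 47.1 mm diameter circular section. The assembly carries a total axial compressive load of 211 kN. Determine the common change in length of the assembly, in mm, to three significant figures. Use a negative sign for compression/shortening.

-0.283 mm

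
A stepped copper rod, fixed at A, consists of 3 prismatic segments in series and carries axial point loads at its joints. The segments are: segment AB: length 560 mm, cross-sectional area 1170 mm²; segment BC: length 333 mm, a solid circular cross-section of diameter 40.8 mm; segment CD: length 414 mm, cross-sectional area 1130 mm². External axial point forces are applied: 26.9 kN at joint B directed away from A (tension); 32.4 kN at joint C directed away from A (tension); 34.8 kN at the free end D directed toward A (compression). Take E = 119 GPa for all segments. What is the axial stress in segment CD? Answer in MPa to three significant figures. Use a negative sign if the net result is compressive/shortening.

-30.8 MPa

Internal axial forces (sectioning from the free end, tension +): N_CD = -34.8 kN, N_BC = -2.4 kN, N_AB = 24.5 kN.
σ_CD = N_CD/A_CD = -34800/1130 = -30.8 MPa.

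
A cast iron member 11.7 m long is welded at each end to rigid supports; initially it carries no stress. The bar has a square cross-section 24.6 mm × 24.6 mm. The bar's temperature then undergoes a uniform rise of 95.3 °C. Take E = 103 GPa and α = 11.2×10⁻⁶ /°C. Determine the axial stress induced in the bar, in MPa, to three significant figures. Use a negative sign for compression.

Free thermal expansion αLΔT = 11.2e-6 · 11700 · 95.3 = 12.49 mm.
The walls impose strain ε = −(12.49)/11700 = -1.0674e-03; σ = Eε = 103000 · -1.0674e-03 = -109.9 MPa.

-110 MPa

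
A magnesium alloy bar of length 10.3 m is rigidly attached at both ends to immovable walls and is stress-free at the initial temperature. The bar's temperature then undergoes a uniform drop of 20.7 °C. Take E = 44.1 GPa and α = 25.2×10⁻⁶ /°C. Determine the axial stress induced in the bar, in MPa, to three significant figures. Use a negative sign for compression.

23.0 MPa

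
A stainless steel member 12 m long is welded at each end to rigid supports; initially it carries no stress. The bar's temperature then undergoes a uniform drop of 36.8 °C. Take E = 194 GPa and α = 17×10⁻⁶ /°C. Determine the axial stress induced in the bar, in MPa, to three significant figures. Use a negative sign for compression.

Free thermal expansion αLΔT = 17e-6 · 12000 · -36.8 = -7.507 mm.
The walls impose strain ε = −(-7.507)/12000 = 6.2560e-04; σ = Eε = 194000 · 6.2560e-04 = 121.4 MPa.

121 MPa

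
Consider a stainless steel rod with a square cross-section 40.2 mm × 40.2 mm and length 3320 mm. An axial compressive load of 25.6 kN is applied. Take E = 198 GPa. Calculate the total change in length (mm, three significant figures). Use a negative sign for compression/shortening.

A = 1616 mm².
δ_mech = NL/(AE) = -25600·3320/(1616·198000) = -0.2656 mm.

-0.266 mm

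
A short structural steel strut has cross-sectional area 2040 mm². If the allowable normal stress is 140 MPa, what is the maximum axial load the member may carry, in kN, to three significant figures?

286 kN

P_max = σ_allow · A = 140 · 2040 = 285600 N = 285.6 kN.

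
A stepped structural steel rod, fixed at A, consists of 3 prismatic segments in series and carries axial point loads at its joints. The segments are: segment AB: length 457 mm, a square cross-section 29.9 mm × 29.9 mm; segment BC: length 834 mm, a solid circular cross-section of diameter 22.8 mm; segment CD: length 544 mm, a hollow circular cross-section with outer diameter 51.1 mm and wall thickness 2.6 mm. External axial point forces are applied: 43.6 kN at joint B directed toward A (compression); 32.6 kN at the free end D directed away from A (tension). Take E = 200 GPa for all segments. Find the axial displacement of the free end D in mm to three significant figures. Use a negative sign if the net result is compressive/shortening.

0.529 mm

Internal axial forces (sectioning from the free end, tension +): N_CD = 32.6 kN, N_BC = 32.6 kN, N_AB = -11 kN.
A_AB = 894 mm².
A_BC = 408.3 mm².
A_CD = 396.2 mm².
δ_AB = -11000·457/(894·200000) = -0.02811 mm
δ_BC = 32600·834/(408.3·200000) = 0.333 mm
δ_CD = 32600·544/(396.2·200000) = 0.2238 mm
δ = Σδ_i = 0.5287 mm.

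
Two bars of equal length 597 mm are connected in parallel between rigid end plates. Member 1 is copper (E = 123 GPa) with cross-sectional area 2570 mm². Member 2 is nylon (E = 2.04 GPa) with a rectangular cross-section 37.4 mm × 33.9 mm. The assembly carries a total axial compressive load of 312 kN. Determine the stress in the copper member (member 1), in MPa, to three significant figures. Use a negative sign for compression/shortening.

-120 MPa

A_2 = 1268 mm².
Equal strain + equilibrium ⇒ each member carries load in proportion to AE: A₁E₁ = 316100000 N, A₂E₂ = 2586000 N, ΣAE = 318700000 N.
σ₁ = P·E₁/ΣAE = -312000·123000/318700000 = -120.4 MPa.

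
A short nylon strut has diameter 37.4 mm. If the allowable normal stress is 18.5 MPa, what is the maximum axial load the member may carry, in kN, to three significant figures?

20.3 kN

A = 1099 mm².
P_max = σ_allow · A = 18.5 · 1099 = 20320 N = 20.32 kN.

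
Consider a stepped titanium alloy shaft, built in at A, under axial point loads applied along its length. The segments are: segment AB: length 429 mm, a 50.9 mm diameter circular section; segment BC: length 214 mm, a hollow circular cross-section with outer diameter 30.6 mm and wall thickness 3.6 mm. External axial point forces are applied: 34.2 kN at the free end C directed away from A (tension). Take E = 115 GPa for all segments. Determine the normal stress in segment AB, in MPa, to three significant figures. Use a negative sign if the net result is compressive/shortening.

Internal axial forces (sectioning from the free end, tension +): N_BC = 34.2 kN, N_AB = 34.2 kN.
A_AB = 2035 mm².
σ_AB = N_AB/A_AB = 34200/2035 = 16.81 MPa.

16.8 MPa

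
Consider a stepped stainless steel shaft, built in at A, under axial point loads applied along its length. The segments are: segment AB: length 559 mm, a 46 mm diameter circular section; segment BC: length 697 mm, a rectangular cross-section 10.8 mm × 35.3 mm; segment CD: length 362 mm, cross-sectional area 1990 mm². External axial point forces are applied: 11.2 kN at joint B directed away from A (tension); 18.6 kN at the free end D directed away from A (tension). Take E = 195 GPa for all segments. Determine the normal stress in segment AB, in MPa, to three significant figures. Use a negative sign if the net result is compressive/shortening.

Internal axial forces (sectioning from the free end, tension +): N_CD = 18.6 kN, N_BC = 18.6 kN, N_AB = 29.8 kN.
A_AB = 1662 mm².
σ_AB = N_AB/A_AB = 29800/1662 = 17.93 MPa.

17.9 MPa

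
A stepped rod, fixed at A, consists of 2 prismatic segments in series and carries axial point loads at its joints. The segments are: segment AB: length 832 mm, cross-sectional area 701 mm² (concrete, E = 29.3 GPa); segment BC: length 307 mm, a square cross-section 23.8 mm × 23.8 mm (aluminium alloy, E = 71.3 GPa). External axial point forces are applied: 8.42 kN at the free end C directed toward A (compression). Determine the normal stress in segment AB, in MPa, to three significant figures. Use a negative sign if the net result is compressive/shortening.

-12.0 MPa

Internal axial forces (sectioning from the free end, tension +): N_BC = -8.42 kN, N_AB = -8.42 kN.
σ_AB = N_AB/A_AB = -8420/701 = -12.01 MPa.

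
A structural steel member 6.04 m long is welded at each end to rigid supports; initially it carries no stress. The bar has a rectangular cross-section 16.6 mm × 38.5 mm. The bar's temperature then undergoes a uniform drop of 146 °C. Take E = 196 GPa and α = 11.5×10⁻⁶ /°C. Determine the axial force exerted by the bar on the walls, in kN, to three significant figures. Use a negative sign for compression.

Free thermal expansion αLΔT = 11.5e-6 · 6040 · -146 = -10.14 mm.
The walls impose strain ε = −(-10.14)/6040 = 1.6790e-03; σ = Eε = 196000 · 1.6790e-03 = 329.1 MPa.
Wall reaction R = σ·A = 329.1·639.1 = 210300 N = 210.3 kN.

210 kN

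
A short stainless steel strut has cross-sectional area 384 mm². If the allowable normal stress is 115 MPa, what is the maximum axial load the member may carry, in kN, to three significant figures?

P_max = σ_allow · A = 115 · 384 = 44160 N = 44.16 kN.

44.2 kN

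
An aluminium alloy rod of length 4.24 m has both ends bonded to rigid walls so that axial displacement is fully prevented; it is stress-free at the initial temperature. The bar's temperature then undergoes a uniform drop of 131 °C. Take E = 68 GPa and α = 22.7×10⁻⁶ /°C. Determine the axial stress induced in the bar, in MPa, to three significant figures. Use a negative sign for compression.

Free thermal expansion αLΔT = 22.7e-6 · 4240 · -131 = -12.61 mm.
The walls impose strain ε = −(-12.61)/4240 = 2.9737e-03; σ = Eε = 68000 · 2.9737e-03 = 202.2 MPa.

202 MPa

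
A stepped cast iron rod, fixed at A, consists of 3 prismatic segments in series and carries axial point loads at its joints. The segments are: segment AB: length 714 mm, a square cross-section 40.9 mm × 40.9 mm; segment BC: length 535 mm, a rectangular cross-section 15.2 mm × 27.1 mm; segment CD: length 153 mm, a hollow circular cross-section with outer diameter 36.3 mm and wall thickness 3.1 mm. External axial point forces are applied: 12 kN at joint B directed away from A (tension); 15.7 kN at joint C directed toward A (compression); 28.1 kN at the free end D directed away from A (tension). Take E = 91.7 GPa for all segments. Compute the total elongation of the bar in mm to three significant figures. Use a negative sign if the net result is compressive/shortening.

0.434 mm

Internal axial forces (sectioning from the free end, tension +): N_CD = 28.1 kN, N_BC = 12.4 kN, N_AB = 24.4 kN.
A_AB = 1673 mm².
A_BC = 411.9 mm².
A_CD = 323.3 mm².
δ_AB = 24400·714/(1673·91700) = 0.1136 mm
δ_BC = 12400·535/(411.9·91700) = 0.1756 mm
δ_CD = 28100·153/(323.3·91700) = 0.145 mm
δ = Σδ_i = 0.4342 mm.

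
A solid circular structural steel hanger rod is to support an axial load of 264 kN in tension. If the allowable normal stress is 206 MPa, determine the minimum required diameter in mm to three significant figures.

Required area A ≥ P/σ_allow = 264000/206 = 1282 mm².
For a solid circular section, d ≥ √(4A/π) = 40.39 mm.

40.4 mm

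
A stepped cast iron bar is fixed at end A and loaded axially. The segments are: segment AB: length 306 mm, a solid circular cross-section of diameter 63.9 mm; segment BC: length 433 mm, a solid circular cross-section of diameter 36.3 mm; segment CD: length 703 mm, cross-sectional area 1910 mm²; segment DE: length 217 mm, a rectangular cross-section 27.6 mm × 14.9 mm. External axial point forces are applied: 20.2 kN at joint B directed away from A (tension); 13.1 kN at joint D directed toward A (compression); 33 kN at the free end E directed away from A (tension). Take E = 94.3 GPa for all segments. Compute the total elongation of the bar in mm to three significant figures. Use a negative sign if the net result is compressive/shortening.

Internal axial forces (sectioning from the free end, tension +): N_DE = 33 kN, N_CD = 19.9 kN, N_BC = 19.9 kN, N_AB = 40.1 kN.
A_AB = 3207 mm².
A_BC = 1035 mm².
A_DE = 411.2 mm².
δ_AB = 40100·306/(3207·94300) = 0.04058 mm
δ_BC = 19900·433/(1035·94300) = 0.08829 mm
δ_CD = 19900·703/(1910·94300) = 0.07767 mm
δ_DE = 33000·217/(411.2·94300) = 0.1847 mm
δ = Σδ_i = 0.3912 mm.

0.391 mm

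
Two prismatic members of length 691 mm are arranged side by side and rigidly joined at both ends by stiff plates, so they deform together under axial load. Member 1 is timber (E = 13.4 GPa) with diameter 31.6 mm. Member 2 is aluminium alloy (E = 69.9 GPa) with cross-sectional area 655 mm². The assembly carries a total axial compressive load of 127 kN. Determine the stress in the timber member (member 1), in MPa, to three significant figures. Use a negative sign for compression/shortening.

-30.2 MPa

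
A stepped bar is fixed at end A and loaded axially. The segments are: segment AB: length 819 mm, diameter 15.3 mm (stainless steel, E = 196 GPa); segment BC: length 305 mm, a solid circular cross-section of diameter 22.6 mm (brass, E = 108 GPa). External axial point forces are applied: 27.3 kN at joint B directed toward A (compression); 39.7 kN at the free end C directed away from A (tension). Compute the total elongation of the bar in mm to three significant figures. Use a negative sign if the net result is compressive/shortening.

0.561 mm

Internal axial forces (sectioning from the free end, tension +): N_BC = 39.7 kN, N_AB = 12.4 kN.
A_AB = 183.9 mm².
A_BC = 401.1 mm².
δ_AB = 12400·819/(183.9·196000) = 0.2818 mm
δ_BC = 39700·305/(401.1·108000) = 0.2795 mm
δ = Σδ_i = 0.5613 mm.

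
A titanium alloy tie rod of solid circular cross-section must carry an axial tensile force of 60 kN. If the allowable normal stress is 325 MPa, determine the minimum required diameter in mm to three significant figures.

Required area A ≥ P/σ_allow = 60000/325 = 184.6 mm².
For a solid circular section, d ≥ √(4A/π) = 15.33 mm.

15.3 mm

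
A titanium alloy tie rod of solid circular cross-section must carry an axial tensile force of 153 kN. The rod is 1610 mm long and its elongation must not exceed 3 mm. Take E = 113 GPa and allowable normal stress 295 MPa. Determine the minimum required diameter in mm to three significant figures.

30.4 mm

Required area A ≥ P/σ_allow = 153000/295 = 518.6 mm².
For a solid circular section, d ≥ √(4A/π) = 25.7 mm.
Elongation limit: A ≥ PL/(Eδ_allow) = 153000·1610/(113000·3) = 726.6 mm² ⇒ d ≥ 30.42 mm.
The elongation limit governs.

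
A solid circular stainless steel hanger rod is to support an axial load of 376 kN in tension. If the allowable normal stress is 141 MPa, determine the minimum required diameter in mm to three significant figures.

Required area A ≥ P/σ_allow = 376000/141 = 2667 mm².
For a solid circular section, d ≥ √(4A/π) = 58.27 mm.

58.3 mm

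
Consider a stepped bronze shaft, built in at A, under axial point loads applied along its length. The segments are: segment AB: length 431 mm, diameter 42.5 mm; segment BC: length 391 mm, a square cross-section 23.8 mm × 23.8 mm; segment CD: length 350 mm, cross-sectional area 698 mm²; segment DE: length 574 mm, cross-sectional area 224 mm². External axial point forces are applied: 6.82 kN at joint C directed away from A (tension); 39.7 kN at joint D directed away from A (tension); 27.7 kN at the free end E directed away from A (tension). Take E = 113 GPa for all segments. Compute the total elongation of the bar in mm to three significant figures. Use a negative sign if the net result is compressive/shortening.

Internal axial forces (sectioning from the free end, tension +): N_DE = 27.7 kN, N_CD = 67.4 kN, N_BC = 74.22 kN, N_AB = 74.22 kN.
A_AB = 1419 mm².
A_BC = 566.4 mm².
δ_AB = 74220·431/(1419·113000) = 0.1996 mm
δ_BC = 74220·391/(566.4·113000) = 0.4534 mm
δ_CD = 67400·350/(698·113000) = 0.2991 mm
δ_DE = 27700·574/(224·113000) = 0.6282 mm
δ = Σδ_i = 1.58 mm.

1.58 mm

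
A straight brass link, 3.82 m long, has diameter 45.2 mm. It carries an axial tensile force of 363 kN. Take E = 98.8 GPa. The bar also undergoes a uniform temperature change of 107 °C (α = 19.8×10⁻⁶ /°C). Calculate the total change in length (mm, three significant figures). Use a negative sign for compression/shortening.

16.8 mm

A = 1605 mm².
δ_mech = NL/(AE) = 363000·3820/(1605·98800) = 8.747 mm.
δ_thermal = αLΔT = 19.8e-6·3820·107 = 8.093 mm.
δ = δ_mech + δ_thermal = 16.84 mm.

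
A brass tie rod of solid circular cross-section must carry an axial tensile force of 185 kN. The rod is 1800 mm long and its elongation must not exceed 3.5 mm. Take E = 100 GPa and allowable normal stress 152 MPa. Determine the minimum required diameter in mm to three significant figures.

39.4 mm

Required area A ≥ P/σ_allow = 185000/152 = 1217 mm².
For a solid circular section, d ≥ √(4A/π) = 39.37 mm.
Elongation limit: A ≥ PL/(Eδ_allow) = 185000·1800/(100000·3.5) = 951.4 mm² ⇒ d ≥ 34.81 mm.
The stress limit governs.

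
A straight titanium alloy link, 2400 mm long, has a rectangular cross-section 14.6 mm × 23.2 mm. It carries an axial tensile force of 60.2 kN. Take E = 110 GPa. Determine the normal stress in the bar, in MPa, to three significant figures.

178 MPa

A = 338.7 mm².
σ = N/A = 60200/338.7 = 177.7 MPa.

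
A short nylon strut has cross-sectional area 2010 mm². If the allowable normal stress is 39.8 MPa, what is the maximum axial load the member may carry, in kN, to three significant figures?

80.0 kN

P_max = σ_allow · A = 39.8 · 2010 = 80000 N = 80 kN.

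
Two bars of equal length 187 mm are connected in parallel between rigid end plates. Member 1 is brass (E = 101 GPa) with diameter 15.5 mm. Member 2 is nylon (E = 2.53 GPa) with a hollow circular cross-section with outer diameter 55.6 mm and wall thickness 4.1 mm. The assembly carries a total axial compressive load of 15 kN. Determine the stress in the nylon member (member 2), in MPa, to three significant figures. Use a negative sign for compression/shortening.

-1.83 MPa

A_1 = 188.7 mm².
A_2 = 663.3 mm².
Equal strain + equilibrium ⇒ each member carries load in proportion to AE: A₁E₁ = 19060000 N, A₂E₂ = 1678000 N, ΣAE = 20740000 N.
σ₂ = P·E₂/ΣAE = -15000·2530/20740000 = -1.83 MPa.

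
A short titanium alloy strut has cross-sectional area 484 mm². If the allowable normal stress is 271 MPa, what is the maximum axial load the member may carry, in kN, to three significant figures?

P_max = σ_allow · A = 271 · 484 = 131200 N = 131.2 kN.

131 kN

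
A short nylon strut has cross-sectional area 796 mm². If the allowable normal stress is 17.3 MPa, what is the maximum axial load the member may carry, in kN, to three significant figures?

P_max = σ_allow · A = 17.3 · 796 = 13770 N = 13.77 kN.

13.8 kN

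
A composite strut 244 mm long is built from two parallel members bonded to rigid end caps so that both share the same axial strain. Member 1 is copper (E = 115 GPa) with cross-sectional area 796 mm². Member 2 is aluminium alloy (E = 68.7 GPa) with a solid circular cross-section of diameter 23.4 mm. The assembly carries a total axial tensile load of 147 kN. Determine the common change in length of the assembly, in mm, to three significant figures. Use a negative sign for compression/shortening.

0.296 mm

A_2 = 430.1 mm².
Equal strain + equilibrium ⇒ each member carries load in proportion to AE: A₁E₁ = 91540000 N, A₂E₂ = 29540000 N, ΣAE = 121100000 N.
δ = PL/ΣAE = 147000·244/121100000 = 0.2962 mm.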